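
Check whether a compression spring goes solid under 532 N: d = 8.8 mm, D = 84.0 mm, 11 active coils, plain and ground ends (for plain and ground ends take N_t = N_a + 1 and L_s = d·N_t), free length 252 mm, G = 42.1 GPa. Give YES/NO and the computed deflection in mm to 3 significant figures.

NO, δ = 110 mm

k = Gd⁴/(8D³N_a) = (42.1×10³)(8.8⁴)/(8·84.0³·11) = 4.8405 N/mm
N_t = 12; L_s = 8.8·12 = 105.6 mm; δ_solid = L₀ − L_s = 252 − 105.6 = 146.4 mm
δ = F/k = 532/4.8405 = 109.91 mm
δ < δ_solid → spring does not go solid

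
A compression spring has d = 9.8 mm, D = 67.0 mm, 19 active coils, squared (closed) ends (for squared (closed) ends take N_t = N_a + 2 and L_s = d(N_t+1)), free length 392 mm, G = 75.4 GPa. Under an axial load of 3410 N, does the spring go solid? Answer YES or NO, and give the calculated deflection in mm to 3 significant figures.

k = Gd⁴/(8D³N_a) = (75.4×10³)(9.8⁴)/(8·67.0³·19) = 15.213 N/mm
N_t = 21; L_s = 9.8·22 = 215.6 mm; δ_solid = L₀ − L_s = 392 − 215.6 = 176.4 mm
δ = F/k = 3410/15.213 = 224.15 mm
δ ≥ δ_solid → spring goes solid

YES, δ = 224 mm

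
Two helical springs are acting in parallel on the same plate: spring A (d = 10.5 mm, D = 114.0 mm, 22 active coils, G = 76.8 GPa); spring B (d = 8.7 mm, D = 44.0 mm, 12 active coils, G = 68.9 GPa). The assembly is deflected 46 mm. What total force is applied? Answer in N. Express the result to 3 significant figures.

k_A = Gd⁴/(8D³N_a) = (76.8×10³)(10.5⁴)/(8·114.0³·22) = 3.5801 N/mm
k_B = Gd⁴/(8D³N_a) = (68.9×10³)(8.7⁴)/(8·44.0³·12) = 48.269 N/mm
Parallel: k_eq = 3.5801 + 48.269 = 51.849 N/mm
F = k_eq·δ = 51.849·46 = 2385.1 N

2390 N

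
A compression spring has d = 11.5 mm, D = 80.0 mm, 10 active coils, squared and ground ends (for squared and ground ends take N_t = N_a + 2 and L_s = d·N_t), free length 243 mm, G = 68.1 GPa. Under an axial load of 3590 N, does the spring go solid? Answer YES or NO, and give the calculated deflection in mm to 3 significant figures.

YES, δ = 123 mm

k = Gd⁴/(8D³N_a) = (68.1×10³)(11.5⁴)/(8·80.0³·10) = 29.079 N/mm
N_t = 12; L_s = 11.5·12 = 138 mm; δ_solid = L₀ − L_s = 243 − 138 = 105 mm
δ = F/k = 3590/29.079 = 123.46 mm
δ ≥ δ_solid → spring goes solid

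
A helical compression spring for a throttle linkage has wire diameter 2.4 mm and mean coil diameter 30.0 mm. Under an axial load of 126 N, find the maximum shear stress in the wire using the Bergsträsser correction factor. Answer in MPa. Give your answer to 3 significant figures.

Spring index C = D/d = 30.0/2.4 = 12.5000
K_B = (4C+2)/(4C−3) = 52.000/47.000 = 1.1064
τ₀ = 8FD/(πd³) = 8·126·30.0/(π·2.4³) = 30240/43.429 = 696.3 MPa
τ_max = K·τ₀ = 1.1064 × 696.3 = 770.38 MPa

770 MPa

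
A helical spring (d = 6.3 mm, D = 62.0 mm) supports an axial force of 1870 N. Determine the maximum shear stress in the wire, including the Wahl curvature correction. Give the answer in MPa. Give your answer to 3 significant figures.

1350 MPa

Spring index C = D/d = 62.0/6.3 = 9.8413
K_W = (4C−1)/(4C−4) + 0.615/C = 38.365/35.365 + 0.0625 = 1.1473
τ₀ = 8FD/(πd³) = 8·1870·62.0/(π·6.3³) = 927520/785.55 = 1180.7 MPa
τ_max = K·τ₀ = 1.1473 × 1180.7 = 1354.7 MPa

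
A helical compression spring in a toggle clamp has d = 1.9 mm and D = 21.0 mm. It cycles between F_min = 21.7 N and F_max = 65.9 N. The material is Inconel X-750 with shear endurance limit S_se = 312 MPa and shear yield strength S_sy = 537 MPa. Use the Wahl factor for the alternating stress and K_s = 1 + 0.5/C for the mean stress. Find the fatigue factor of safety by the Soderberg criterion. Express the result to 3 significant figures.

0.776

C = D/d = 21.0/1.9 = 11.0526; K_W = (4C−1)/(4C−4)+0.615/C = 1.1303; K_s = 1+0.5/C = 1.0452
F_a = (F_max−F_min)/2 = 22.1 N; F_m = (F_max+F_min)/2 = 43.8 N
τ_a = K_W·8F_aD/(πd³) = 1.1303 × 172.3 = 194.74 MPa
τ_m = K_s·8F_mD/(πd³) = 1.0452 × 341.49 = 356.93 MPa
Soderberg: 1/n_f = τ_a/S_se + τ_m/S_sy = 194.74/312 + 356.93/537 = 0.62418 + 0.66468 = 1.2889
n_f = 1/1.2889 = 0.7759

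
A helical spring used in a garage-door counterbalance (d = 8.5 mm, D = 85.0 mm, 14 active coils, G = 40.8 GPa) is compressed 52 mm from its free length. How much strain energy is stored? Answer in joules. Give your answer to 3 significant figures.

4.19 J

k = Gd⁴/(8D³N_a) = (40.8×10³)(8.5⁴)/(8·85.0³·14) = 3.0964 N/mm
U = ½kδ² = 0.5 × 3.0964 × 52² = 4186.4 N·mm = 4.1864 J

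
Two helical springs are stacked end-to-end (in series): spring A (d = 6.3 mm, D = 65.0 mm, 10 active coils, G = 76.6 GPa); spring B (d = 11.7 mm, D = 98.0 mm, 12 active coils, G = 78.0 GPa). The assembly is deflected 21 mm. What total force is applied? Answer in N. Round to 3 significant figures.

86.1 N

k_A = Gd⁴/(8D³N_a) = (76.6×10³)(6.3⁴)/(8·65.0³·10) = 5.4924 N/mm
k_B = Gd⁴/(8D³N_a) = (78.0×10³)(11.7⁴)/(8·98.0³·12) = 16.177 N/mm
Series: 1/k_eq = 1/5.4924 + 1/16.177 = 0.24389; k_eq = 4.1002 N/mm
F = k_eq·δ = 4.1002·21 = 86.105 N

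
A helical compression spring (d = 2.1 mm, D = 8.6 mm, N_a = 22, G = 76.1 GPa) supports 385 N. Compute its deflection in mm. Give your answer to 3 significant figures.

29.1 mm

k = Gd⁴/(8D³N_a) = (76.1×10³)(2.1⁴)/(8·8.6³·22) = 13.221 N/mm
δ = F/k = 385 / 13.221 = 29.121 mm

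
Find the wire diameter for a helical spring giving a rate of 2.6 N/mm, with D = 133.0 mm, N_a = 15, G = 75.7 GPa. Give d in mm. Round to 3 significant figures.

9.92 mm

d = (8D³N_a·k / G)^(1/4) = (8·133.0³·15·2.6 / (75.7×10³))^0.25
  = (9696.5)^0.25 = 9.9232 mm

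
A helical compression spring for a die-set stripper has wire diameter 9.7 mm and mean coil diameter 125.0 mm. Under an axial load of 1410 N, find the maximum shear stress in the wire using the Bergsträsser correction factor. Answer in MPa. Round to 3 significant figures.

542 MPa

Spring index C = D/d = 125.0/9.7 = 12.8866
K_B = (4C+2)/(4C−3) = 53.546/48.546 = 1.1030
τ₀ = 8FD/(πd³) = 8·1410·125.0/(π·9.7³) = 1.41e+06/2867.2 = 491.76 MPa
τ_max = K·τ₀ = 1.1030 × 491.76 = 542.41 MPa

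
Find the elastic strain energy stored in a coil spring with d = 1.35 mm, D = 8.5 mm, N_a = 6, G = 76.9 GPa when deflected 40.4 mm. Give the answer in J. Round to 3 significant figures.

k = Gd⁴/(8D³N_a) = (76.9×10³)(1.35⁴)/(8·8.5³·6) = 8.6649 N/mm
U = ½kδ² = 0.5 × 8.6649 × 40.4² = 7071.2 N·mm = 7.0712 J

7.07 J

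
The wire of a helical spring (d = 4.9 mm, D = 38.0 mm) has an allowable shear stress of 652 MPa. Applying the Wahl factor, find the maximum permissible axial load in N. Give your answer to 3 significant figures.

666 N

C = D/d = 38.0/4.9 = 7.7551
K_W = (4C−1)/(4C−4) + 0.615/C = 30.020/27.020 + 0.0793 = 1.1903
τ_max = K·8FD/(πd³) → F_max = τ_allow·πd³/(8DK)
F_max = 652·π·4.9³/(8·38.0·1.1903) = 2.4098e+05/361.86 = 665.95 N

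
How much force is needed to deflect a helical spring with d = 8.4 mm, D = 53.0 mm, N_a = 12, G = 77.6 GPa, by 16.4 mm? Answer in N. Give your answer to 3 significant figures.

k = Gd⁴/(8D³N_a) = (77.6×10³)(8.4⁴)/(8·53.0³·12) = 27.032 N/mm
F = k·δ = 27.032 × 16.4 = 443.33 N

443 N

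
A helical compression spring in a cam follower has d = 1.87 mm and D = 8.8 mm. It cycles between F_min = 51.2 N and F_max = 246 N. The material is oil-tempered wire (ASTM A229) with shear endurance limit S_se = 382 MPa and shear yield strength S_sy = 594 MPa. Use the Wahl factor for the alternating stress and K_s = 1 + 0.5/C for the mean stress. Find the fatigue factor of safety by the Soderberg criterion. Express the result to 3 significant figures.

C = D/d = 8.8/1.87 = 4.7059; K_W = (4C−1)/(4C−4)+0.615/C = 1.3331; K_s = 1+0.5/C = 1.1062
F_a = (F_max−F_min)/2 = 97.4 N; F_m = (F_max+F_min)/2 = 148.6 N
τ_a = K_W·8F_aD/(πd³) = 1.3331 × 333.78 = 444.95 MPa
τ_m = K_s·8F_mD/(πd³) = 1.1062 × 509.23 = 563.34 MPa
Soderberg: 1/n_f = τ_a/S_se + τ_m/S_sy = 444.95/382 + 563.34/594 = 1.16479 + 0.94838 = 2.1132
n_f = 1/2.1132 = 0.4732

0.473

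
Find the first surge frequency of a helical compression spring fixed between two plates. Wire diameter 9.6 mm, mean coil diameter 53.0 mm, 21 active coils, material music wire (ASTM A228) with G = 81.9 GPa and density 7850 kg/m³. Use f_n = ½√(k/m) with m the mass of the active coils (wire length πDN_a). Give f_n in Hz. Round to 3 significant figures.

k = Gd⁴/(8D³N_a) = (81.9×10³)(9.6⁴)/(8·53.0³·21) = 27.812 N/mm = 27812 N/m
Wire length L = πDN_a = π·53.0·21 = 3496.6 mm
m = ρ·(πd²/4)·L = 7850 × 72.382×10⁻⁶ m² × 3.4966 m = 1.9868 kg
f_n = ½√(k/m) = 0.5·√(27812/1.9868) = 0.5·√(13999) = 59.158 Hz

59.2 Hz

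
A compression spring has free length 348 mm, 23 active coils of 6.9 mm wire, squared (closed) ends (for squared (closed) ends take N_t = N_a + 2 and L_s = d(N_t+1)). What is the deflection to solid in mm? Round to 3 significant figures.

169 mm

N_t = 25; L_s = 6.9·26 = 179.4 mm
δ_solid = L₀ − L_s = 348 − 179.4 = 168.6 mm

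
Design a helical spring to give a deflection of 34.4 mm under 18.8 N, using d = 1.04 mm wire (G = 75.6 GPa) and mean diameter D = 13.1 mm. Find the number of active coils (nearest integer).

9

Required rate k = F/δ = 18.8/34.4 = 0.54651 N/mm
N_a = Gd⁴/(8D³k) = (75.6×10³ × 1.04⁴)/(8 × 13.1³ × 0.54651)
    = 88441.3 / 9828.86 = 8.998 → 9 coils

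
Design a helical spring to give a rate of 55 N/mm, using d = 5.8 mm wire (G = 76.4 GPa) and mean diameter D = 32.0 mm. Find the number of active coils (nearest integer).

6

N_a = Gd⁴/(8D³k) = (76.4×10³ × 5.8⁴)/(8 × 32.0³ × 55)
    = 8.6458e+07 / 1.44179e+07 = 5.997 → 6 coils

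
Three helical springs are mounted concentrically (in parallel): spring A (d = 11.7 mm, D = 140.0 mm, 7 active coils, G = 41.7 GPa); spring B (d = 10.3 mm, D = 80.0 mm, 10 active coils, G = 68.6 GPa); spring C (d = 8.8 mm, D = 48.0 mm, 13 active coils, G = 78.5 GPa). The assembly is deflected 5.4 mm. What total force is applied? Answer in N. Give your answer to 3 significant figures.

350 N

k_A = Gd⁴/(8D³N_a) = (41.7×10³)(11.7⁴)/(8·140.0³·7) = 5.0852 N/mm
k_B = Gd⁴/(8D³N_a) = (68.6×10³)(10.3⁴)/(8·80.0³·10) = 18.85 N/mm
k_C = Gd⁴/(8D³N_a) = (78.5×10³)(8.8⁴)/(8·48.0³·13) = 40.93 N/mm
Parallel: k_eq = 5.0852 + 18.85 + 40.93 = 64.865 N/mm
F = k_eq·δ = 64.865·5.4 = 350.27 N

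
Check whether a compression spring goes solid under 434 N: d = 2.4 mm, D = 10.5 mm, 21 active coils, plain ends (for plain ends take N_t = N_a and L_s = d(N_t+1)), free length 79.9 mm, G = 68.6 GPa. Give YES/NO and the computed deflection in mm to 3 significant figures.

YES, δ = 37.1 mm

k = Gd⁴/(8D³N_a) = (68.6×10³)(2.4⁴)/(8·10.5³·21) = 11.703 N/mm
N_t = 21; L_s = 2.4·22 = 52.8 mm; δ_solid = L₀ − L_s = 79.9 − 52.8 = 27.1 mm
δ = F/k = 434/11.703 = 37.085 mm
δ ≥ δ_solid → spring goes solid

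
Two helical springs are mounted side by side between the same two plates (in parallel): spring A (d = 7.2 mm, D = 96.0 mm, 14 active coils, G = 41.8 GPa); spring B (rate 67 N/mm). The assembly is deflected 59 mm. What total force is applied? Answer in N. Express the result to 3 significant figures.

k_A = Gd⁴/(8D³N_a) = (41.8×10³)(7.2⁴)/(8·96.0³·14) = 1.1336 N/mm
Parallel: k_eq = 1.1336 + 67 = 68.134 N/mm
F = k_eq·δ = 68.134·59 = 4019.9 N

4020 N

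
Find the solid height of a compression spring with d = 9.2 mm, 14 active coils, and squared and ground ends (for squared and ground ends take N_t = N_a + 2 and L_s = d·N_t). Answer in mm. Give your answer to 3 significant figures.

147 mm

squared and ground ends: N_t = N_a + 2 = 14 + 2 = 16
L_s = d·N_t = 9.2 × 16 = 147.2 mm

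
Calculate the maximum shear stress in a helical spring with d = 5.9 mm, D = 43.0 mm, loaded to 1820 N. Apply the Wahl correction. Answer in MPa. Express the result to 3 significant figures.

Spring index C = D/d = 43.0/5.9 = 7.2881
K_W = (4C−1)/(4C−4) + 0.615/C = 28.153/25.153 + 0.0844 = 1.2037
τ₀ = 8FD/(πd³) = 8·1820·43.0/(π·5.9³) = 626080/645.22 = 970.34 MPa
τ_max = K·τ₀ = 1.2037 × 970.34 = 1168 MPa

1170 MPa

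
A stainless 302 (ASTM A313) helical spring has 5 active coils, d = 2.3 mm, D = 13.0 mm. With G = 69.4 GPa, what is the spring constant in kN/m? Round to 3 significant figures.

22.1 kN/m

k = Gd⁴/(8D³N_a) = (69.4×10³ × 2.3⁴) / (8 × 13.0³ × 5)
  = 1.9421e+06 / 87880 = 22.099 N/mm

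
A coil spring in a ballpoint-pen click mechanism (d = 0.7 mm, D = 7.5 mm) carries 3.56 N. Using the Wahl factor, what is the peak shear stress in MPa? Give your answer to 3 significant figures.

225 MPa

Spring index C = D/d = 7.5/0.7 = 10.7143
K_W = (4C−1)/(4C−4) + 0.615/C = 41.857/38.857 + 0.0574 = 1.1346
τ₀ = 8FD/(πd³) = 8·3.56·7.5/(π·0.7³) = 213.6/1.0776 = 198.22 MPa
τ_max = K·τ₀ = 1.1346 × 198.22 = 224.91 MPa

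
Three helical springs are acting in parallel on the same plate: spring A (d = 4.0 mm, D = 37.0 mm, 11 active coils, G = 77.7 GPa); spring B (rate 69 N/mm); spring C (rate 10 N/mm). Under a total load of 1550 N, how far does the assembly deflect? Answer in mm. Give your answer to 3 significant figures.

18.6 mm

k_A = Gd⁴/(8D³N_a) = (77.7×10³)(4.0⁴)/(8·37.0³·11) = 4.4624 N/mm
Parallel: k_eq = 4.4624 + 69 + 10 = 83.462 N/mm
δ = F/k_eq = 1550/83.462 = 18.571 mm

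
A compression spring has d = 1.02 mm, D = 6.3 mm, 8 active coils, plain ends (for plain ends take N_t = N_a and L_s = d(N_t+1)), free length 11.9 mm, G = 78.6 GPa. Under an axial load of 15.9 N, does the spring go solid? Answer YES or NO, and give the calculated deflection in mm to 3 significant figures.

k = Gd⁴/(8D³N_a) = (78.6×10³)(1.02⁴)/(8·6.3³·8) = 5.3164 N/mm
N_t = 8; L_s = 1.02·9 = 9.18 mm; δ_solid = L₀ − L_s = 11.9 − 9.18 = 2.72 mm
δ = F/k = 15.9/5.3164 = 2.9907 mm
δ ≥ δ_solid → spring goes solid

YES, δ = 2.99 mm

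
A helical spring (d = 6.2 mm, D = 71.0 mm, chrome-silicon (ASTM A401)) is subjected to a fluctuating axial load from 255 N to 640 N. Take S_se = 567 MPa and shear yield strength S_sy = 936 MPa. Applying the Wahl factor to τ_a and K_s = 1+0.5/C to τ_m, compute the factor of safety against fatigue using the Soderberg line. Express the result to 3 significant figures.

C = D/d = 71.0/6.2 = 11.4516; K_W = (4C−1)/(4C−4)+0.615/C = 1.1255; K_s = 1+0.5/C = 1.0437
F_a = (F_max−F_min)/2 = 192.5 N; F_m = (F_max+F_min)/2 = 447.5 N
τ_a = K_W·8F_aD/(πd³) = 1.1255 × 146.03 = 164.36 MPa
τ_m = K_s·8F_mD/(πd³) = 1.0437 × 339.48 = 354.3 MPa
Soderberg: 1/n_f = τ_a/S_se + τ_m/S_sy = 164.36/567 + 354.3/936 = 0.28987 + 0.37853 = 0.6684
n_f = 1/0.6684 = 1.496

1.50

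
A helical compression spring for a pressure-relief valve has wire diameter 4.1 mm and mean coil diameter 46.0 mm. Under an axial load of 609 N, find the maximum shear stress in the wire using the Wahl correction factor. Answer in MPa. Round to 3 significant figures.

1170 MPa

Spring index C = D/d = 46.0/4.1 = 11.2195
K_W = (4C−1)/(4C−4) + 0.615/C = 43.878/40.878 + 0.0548 = 1.1282
τ₀ = 8FD/(πd³) = 8·609·46.0/(π·4.1³) = 224112/216.52 = 1035.1 MPa
τ_max = K·τ₀ = 1.1282 × 1035.1 = 1167.8 MPa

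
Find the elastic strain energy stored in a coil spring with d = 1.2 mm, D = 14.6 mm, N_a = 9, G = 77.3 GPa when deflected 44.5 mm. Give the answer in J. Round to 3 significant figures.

k = Gd⁴/(8D³N_a) = (77.3×10³)(1.2⁴)/(8·14.6³·9) = 0.71534 N/mm
U = ½kδ² = 0.5 × 0.71534 × 44.5² = 708.28 N·mm = 0.70828 J

0.708 J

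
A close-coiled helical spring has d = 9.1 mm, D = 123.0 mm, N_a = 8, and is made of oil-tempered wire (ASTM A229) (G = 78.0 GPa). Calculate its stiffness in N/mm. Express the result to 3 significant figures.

k = Gd⁴/(8D³N_a) = (78.0×10³ × 9.1⁴) / (8 × 123.0³ × 8)
  = 5.34885e+08 / 1.19095e+08 = 4.4912 N/mm

4.49 N/mm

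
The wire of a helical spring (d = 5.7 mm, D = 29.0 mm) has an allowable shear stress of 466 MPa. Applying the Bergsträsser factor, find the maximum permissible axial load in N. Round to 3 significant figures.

C = D/d = 29.0/5.7 = 5.0877
K_B = (4C+2)/(4C−3) = 22.351/17.351 = 1.2882
τ_max = K·8FD/(πd³) → F_max = τ_allow·πd³/(8DK)
F_max = 466·π·5.7³/(8·29.0·1.2882) = 2.7112e+05/298.86 = 907.19 N

907 N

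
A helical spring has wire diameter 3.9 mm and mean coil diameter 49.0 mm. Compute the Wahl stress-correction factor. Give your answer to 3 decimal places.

1.114

C = D/d = 49.0/3.9 = 12.5641
K_W = (4C−1)/(4C−4) + 0.615/C = 49.256/46.256 + 0.0489 = 1.1138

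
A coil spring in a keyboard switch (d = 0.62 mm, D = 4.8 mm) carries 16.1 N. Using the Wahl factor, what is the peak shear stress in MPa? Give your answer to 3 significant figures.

Spring index C = D/d = 4.8/0.62 = 7.7419
K_W = (4C−1)/(4C−4) + 0.615/C = 29.968/26.968 + 0.0794 = 1.1907
τ₀ = 8FD/(πd³) = 8·16.1·4.8/(π·0.62³) = 618.24/0.74873 = 825.72 MPa
τ_max = K·τ₀ = 1.1907 × 825.72 = 983.17 MPa

983 MPa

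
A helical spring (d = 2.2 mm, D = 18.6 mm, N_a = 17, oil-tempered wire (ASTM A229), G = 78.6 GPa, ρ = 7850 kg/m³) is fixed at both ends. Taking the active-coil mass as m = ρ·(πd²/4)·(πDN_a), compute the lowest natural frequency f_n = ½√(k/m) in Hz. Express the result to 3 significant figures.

k = Gd⁴/(8D³N_a) = (78.6×10³)(2.2⁴)/(8·18.6³·17) = 2.104 N/mm = 2104 N/m
Wire length L = πDN_a = π·18.6·17 = 993.37 mm
m = ρ·(πd²/4)·L = 7850 × 3.8013×10⁻⁶ m² × 0.99337 m = 0.029643 kg
f_n = ½√(k/m) = 0.5·√(2104/0.029643) = 0.5·√(70977) = 133.21 Hz

133 Hz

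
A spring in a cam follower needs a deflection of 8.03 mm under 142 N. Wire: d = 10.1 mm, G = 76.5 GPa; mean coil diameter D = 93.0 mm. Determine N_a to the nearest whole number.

7

Required rate k = F/δ = 142/8.03 = 17.684 N/mm
N_a = Gd⁴/(8D³k) = (76.5×10³ × 10.1⁴)/(8 × 93.0³ × 17.684)
    = 7.96062e+08 / 1.13792e+08 = 6.996 → 7 coils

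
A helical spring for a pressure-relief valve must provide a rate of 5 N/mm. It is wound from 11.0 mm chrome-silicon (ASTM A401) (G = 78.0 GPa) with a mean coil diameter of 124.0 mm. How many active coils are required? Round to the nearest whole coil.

15

N_a = Gd⁴/(8D³k) = (78.0×10³ × 11.0⁴)/(8 × 124.0³ × 5)
    = 1.142e+09 / 7.6265e+07 = 14.97 → 15 coils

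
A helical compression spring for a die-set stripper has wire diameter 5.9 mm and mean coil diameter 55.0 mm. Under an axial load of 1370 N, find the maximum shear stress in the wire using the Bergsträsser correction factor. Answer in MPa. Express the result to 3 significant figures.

Spring index C = D/d = 55.0/5.9 = 9.3220
K_B = (4C+2)/(4C−3) = 39.288/34.288 = 1.1458
τ₀ = 8FD/(πd³) = 8·1370·55.0/(π·5.9³) = 602800/645.22 = 934.26 MPa
τ_max = K·τ₀ = 1.1458 × 934.26 = 1070.5 MPa

1070 MPa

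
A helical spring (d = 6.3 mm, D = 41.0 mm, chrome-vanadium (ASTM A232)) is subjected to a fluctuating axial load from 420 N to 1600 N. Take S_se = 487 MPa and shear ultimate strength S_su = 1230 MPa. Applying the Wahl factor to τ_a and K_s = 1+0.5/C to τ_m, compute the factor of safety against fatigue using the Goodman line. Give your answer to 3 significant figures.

1.01

C = D/d = 41.0/6.3 = 6.5079; K_W = (4C−1)/(4C−4)+0.615/C = 1.2307; K_s = 1+0.5/C = 1.0768
F_a = (F_max−F_min)/2 = 590 N; F_m = (F_max+F_min)/2 = 1010 N
τ_a = K_W·8F_aD/(πd³) = 1.2307 × 246.35 = 303.18 MPa
τ_m = K_s·8F_mD/(πd³) = 1.0768 × 421.72 = 454.12 MPa
Goodman: 1/n_f = τ_a/S_se + τ_m/S_su = 303.18/487 + 454.12/1230 = 0.62254 + 0.36920 = 0.99174
n_f = 1/0.99174 = 1.008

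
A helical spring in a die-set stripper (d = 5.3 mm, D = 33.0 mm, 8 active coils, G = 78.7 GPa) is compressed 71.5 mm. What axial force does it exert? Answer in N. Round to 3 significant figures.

k = Gd⁴/(8D³N_a) = (78.7×10³)(5.3⁴)/(8·33.0³·8) = 27 N/mm
F = k·δ = 27 × 71.5 = 1930.5 N

1930 N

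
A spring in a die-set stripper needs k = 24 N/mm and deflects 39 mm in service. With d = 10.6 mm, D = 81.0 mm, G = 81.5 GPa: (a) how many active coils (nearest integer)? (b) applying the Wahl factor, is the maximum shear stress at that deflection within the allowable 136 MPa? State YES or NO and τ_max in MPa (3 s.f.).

N_a = Gd⁴/(8D³k) = (81.5×10³)(10.6⁴)/(8·81.0³·24) = 10.08 → N_a = 10
Actual rate k = Gd⁴/(8D³·10) = 24.201 N/mm
Working load F = kδ = 24.201·39 = 943.84 N
C = 81.0/10.6 = 7.6415; K_W = (4C−1)/(4C−4)+0.615/C = 1.1934
τ_max = K_W·8FD/(πd³) = 1.1934·163.46 = 195.07 MPa
τ_max > 136 MPa → exceeds allowable

(a) 10 coils; (b) NO, τ_max = 195 MPa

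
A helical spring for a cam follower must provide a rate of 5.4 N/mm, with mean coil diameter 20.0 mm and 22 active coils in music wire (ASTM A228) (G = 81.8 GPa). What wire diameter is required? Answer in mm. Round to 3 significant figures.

d = (8D³N_a·k / G)^(1/4) = (8·20.0³·22·5.4 / (81.8×10³))^0.25
  = (92.949)^0.25 = 3.1050 mm

3.10 mm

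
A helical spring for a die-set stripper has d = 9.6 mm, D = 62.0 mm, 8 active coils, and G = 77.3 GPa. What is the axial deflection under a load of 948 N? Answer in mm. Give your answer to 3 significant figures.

k = Gd⁴/(8D³N_a) = (77.3×10³)(9.6⁴)/(8·62.0³·8) = 43.044 N/mm
δ = F/k = 948 / 43.044 = 22.024 mm

22.0 mm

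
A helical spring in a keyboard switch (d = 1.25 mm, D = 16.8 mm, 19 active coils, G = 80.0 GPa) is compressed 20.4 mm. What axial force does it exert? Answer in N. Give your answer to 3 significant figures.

k = Gd⁴/(8D³N_a) = (80.0×10³)(1.25⁴)/(8·16.8³·19) = 0.27099 N/mm
F = k·δ = 0.27099 × 20.4 = 5.5283 N

5.53 N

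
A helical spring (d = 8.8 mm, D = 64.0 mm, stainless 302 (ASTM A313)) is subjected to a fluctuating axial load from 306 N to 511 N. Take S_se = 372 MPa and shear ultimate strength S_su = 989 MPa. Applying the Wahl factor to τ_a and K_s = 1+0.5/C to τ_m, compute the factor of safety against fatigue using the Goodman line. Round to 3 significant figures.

C = D/d = 64.0/8.8 = 7.2727; K_W = (4C−1)/(4C−4)+0.615/C = 1.2041; K_s = 1+0.5/C = 1.0688
F_a = (F_max−F_min)/2 = 102.5 N; F_m = (F_max+F_min)/2 = 408.5 N
τ_a = K_W·8F_aD/(πd³) = 1.2041 × 24.513 = 29.517 MPa
τ_m = K_s·8F_mD/(πd³) = 1.0688 × 97.693 = 104.41 MPa
Goodman: 1/n_f = τ_a/S_se + τ_m/S_su = 29.517/372 + 104.41/989 = 0.07935 + 0.10557 = 0.18492
n_f = 1/0.18492 = 5.408

5.41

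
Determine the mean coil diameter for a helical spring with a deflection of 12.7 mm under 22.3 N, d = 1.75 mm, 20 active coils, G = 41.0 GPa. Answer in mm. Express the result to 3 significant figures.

11.1 mm

Required rate k = F/δ = 22.3/12.7 = 1.7559 N/mm
D = (Gd⁴/(8N_a·k))^(1/3) = (41.0×10³·1.75⁴/(8·20·1.7559))^(1/3)
  = (1368.72)^(1/3) = 11.1029 mm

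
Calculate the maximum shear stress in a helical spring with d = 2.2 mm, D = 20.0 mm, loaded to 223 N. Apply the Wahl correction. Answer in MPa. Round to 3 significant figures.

1240 MPa

Spring index C = D/d = 20.0/2.2 = 9.0909
K_W = (4C−1)/(4C−4) + 0.615/C = 35.364/32.364 + 0.0677 = 1.1603
τ₀ = 8FD/(πd³) = 8·223·20.0/(π·2.2³) = 35680/33.452 = 1066.6 MPa
τ_max = K·τ₀ = 1.1603 × 1066.6 = 1237.6 MPa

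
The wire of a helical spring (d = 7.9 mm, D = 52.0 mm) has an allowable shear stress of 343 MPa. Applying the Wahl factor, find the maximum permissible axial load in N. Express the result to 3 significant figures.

C = D/d = 52.0/7.9 = 6.5823
K_W = (4C−1)/(4C−4) + 0.615/C = 25.329/22.329 + 0.0934 = 1.2278
τ_max = K·8FD/(πd³) → F_max = τ_allow·πd³/(8DK)
F_max = 343·π·7.9³/(8·52.0·1.2278) = 5.3128e+05/510.76 = 1040.2 N

1040 N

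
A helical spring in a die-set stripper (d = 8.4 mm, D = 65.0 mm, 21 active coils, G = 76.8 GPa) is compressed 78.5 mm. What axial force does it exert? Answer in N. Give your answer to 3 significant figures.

651 N

k = Gd⁴/(8D³N_a) = (76.8×10³)(8.4⁴)/(8·65.0³·21) = 8.2876 N/mm
F = k·δ = 8.2876 × 78.5 = 650.58 N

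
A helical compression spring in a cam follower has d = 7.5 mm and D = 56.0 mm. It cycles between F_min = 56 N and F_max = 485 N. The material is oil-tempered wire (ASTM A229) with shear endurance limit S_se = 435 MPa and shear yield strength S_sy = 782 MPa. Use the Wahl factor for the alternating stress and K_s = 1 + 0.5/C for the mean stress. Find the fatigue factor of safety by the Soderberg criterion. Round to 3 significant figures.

3.08

C = D/d = 56.0/7.5 = 7.4667; K_W = (4C−1)/(4C−4)+0.615/C = 1.1983; K_s = 1+0.5/C = 1.0670
F_a = (F_max−F_min)/2 = 214.5 N; F_m = (F_max+F_min)/2 = 270.5 N
τ_a = K_W·8F_aD/(πd³) = 1.1983 × 72.506 = 86.887 MPa
τ_m = K_s·8F_mD/(πd³) = 1.0670 × 91.435 = 97.558 MPa
Soderberg: 1/n_f = τ_a/S_se + τ_m/S_sy = 86.887/435 + 97.558/782 = 0.19974 + 0.12475 = 0.32449
n_f = 1/0.32449 = 3.082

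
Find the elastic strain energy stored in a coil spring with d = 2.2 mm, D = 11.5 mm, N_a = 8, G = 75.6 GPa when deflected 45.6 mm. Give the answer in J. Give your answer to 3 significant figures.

18.9 J

k = Gd⁴/(8D³N_a) = (75.6×10³)(2.2⁴)/(8·11.5³·8) = 18.194 N/mm
U = ½kδ² = 0.5 × 18.194 × 45.6² = 18916 N·mm = 18.916 J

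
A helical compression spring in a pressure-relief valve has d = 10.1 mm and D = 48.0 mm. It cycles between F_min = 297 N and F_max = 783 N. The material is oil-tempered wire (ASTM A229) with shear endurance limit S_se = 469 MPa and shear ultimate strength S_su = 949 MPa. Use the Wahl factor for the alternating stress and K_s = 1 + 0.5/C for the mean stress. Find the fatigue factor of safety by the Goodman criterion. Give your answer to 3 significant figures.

C = D/d = 48.0/10.1 = 4.7525; K_W = (4C−1)/(4C−4)+0.615/C = 1.3293; K_s = 1+0.5/C = 1.1052
F_a = (F_max−F_min)/2 = 243 N; F_m = (F_max+F_min)/2 = 540 N
τ_a = K_W·8F_aD/(πd³) = 1.3293 × 28.829 = 38.321 MPa
τ_m = K_s·8F_mD/(πd³) = 1.1052 × 64.064 = 70.804 MPa
Goodman: 1/n_f = τ_a/S_se + τ_m/S_su = 38.321/469 + 70.804/949 = 0.08171 + 0.07461 = 0.15632
n_f = 1/0.15632 = 6.397

6.40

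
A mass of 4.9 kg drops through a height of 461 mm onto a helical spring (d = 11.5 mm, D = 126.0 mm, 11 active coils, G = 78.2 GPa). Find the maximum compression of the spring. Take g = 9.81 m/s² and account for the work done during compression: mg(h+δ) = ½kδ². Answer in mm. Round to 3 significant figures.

82.0 mm

k = Gd⁴/(8D³N_a) = (78.2×10³)(11.5⁴)/(8·126.0³·11) = 7.7697 N/mm
W = mg = 4.9 × 9.81 = 48.069 N
½kδ² − Wδ − Wh = 0 → δ = (W + √(W² + 2kWh))/k
δ = (48.069 + √(2310.6 + 344350))/7.7697 = (48.069 + 588.78)/7.7697 = 81.966 mm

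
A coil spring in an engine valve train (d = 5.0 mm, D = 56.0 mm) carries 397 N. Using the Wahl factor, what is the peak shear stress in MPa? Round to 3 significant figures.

Spring index C = D/d = 56.0/5.0 = 11.2000
K_W = (4C−1)/(4C−4) + 0.615/C = 43.800/40.800 + 0.0549 = 1.1284
τ₀ = 8FD/(πd³) = 8·397·56.0/(π·5.0³) = 177856/392.7 = 452.91 MPa
τ_max = K·τ₀ = 1.1284 × 452.91 = 511.08 MPa

511 MPa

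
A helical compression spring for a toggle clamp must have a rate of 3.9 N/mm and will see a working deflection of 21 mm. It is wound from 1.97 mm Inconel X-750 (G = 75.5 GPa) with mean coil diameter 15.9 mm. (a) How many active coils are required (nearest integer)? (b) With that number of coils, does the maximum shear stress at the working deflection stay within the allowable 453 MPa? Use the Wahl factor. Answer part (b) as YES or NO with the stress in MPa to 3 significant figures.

(a) 9 coils; (b) NO, τ_max = 517 MPa

N_a = Gd⁴/(8D³k) = (75.5×10³)(1.97⁴)/(8·15.9³·3.9) = 9.067 → N_a = 9
Actual rate k = Gd⁴/(8D³·9) = 3.9291 N/mm
Working load F = kδ = 3.9291·21 = 82.51 N
C = 15.9/1.97 = 8.0711; K_W = (4C−1)/(4C−4)+0.615/C = 1.1823
τ_max = K_W·8FD/(πd³) = 1.1823·436.96 = 516.61 MPa
τ_max > 453 MPa → exceeds allowable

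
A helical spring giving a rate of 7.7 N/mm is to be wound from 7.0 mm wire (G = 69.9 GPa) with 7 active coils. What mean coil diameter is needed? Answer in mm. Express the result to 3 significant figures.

73.0 mm

D = (Gd⁴/(8N_a·k))^(1/3) = (69.9×10³·7.0⁴/(8·7·7.7))^(1/3)
  = (389216)^(1/3) = 73.0124 mm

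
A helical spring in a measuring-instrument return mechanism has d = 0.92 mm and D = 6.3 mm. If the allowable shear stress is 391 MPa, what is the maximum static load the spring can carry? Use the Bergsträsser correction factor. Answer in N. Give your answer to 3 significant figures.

15.7 N

C = D/d = 6.3/0.92 = 6.8478
K_B = (4C+2)/(4C−3) = 29.391/24.391 = 1.2050
τ_max = K·8FD/(πd³) → F_max = τ_allow·πd³/(8DK)
F_max = 391·π·0.92³/(8·6.3·1.2050) = 956.51/60.732 = 15.75 N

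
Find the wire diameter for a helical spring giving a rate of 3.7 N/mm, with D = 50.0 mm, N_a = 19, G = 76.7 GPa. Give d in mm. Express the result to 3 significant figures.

5.50 mm

d = (8D³N_a·k / G)^(1/4) = (8·50.0³·19·3.7 / (76.7×10³))^0.25
  = (916.56)^0.25 = 5.5022 mm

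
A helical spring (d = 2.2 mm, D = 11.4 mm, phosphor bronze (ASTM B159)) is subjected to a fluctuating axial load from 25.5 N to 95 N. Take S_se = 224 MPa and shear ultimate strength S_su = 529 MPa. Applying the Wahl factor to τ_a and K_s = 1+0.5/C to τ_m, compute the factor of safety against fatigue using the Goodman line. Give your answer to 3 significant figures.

1.12

C = D/d = 11.4/2.2 = 5.1818; K_W = (4C−1)/(4C−4)+0.615/C = 1.2980; K_s = 1+0.5/C = 1.0965
F_a = (F_max−F_min)/2 = 34.75 N; F_m = (F_max+F_min)/2 = 60.25 N
τ_a = K_W·8F_aD/(πd³) = 1.2980 × 94.74 = 122.98 MPa
τ_m = K_s·8F_mD/(πd³) = 1.0965 × 164.26 = 180.11 MPa
Goodman: 1/n_f = τ_a/S_se + τ_m/S_su = 122.98/224 + 180.11/529 = 0.54900 + 0.34047 = 0.88947
n_f = 1/0.88947 = 1.124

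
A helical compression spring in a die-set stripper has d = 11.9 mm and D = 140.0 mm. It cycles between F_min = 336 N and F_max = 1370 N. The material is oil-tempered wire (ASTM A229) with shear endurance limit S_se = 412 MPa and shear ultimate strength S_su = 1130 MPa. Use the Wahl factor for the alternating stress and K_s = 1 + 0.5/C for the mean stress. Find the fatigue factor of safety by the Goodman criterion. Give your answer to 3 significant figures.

C = D/d = 140.0/11.9 = 11.7647; K_W = (4C−1)/(4C−4)+0.615/C = 1.1219; K_s = 1+0.5/C = 1.0425
F_a = (F_max−F_min)/2 = 517 N; F_m = (F_max+F_min)/2 = 853 N
τ_a = K_W·8F_aD/(πd³) = 1.1219 × 109.37 = 122.71 MPa
τ_m = K_s·8F_mD/(πd³) = 1.0425 × 180.46 = 188.13 MPa
Goodman: 1/n_f = τ_a/S_se + τ_m/S_su = 122.71/412 + 188.13/1130 = 0.29785 + 0.16648 = 0.46433
n_f = 1/0.46433 = 2.154

2.15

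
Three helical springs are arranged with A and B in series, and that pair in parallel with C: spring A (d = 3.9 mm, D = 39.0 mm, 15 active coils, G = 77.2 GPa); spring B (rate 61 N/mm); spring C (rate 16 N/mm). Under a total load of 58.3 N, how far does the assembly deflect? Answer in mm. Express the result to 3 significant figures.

k_A = Gd⁴/(8D³N_a) = (77.2×10³)(3.9⁴)/(8·39.0³·15) = 2.509 N/mm
Springs A,B series: k_AB = 1/(1/2.509+1/61) = 2.4099 N/mm; parallel with C: k_eq = 2.4099+16 = 18.41 N/mm
δ = F/k_eq = 58.3/18.41 = 3.1668 mm

3.17 mm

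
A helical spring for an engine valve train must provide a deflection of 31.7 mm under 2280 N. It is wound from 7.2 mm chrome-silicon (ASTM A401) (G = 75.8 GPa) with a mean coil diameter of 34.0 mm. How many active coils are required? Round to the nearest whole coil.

Required rate k = F/δ = 2280/31.7 = 71.924 N/mm
N_a = Gd⁴/(8D³k) = (75.8×10³ × 7.2⁴)/(8 × 34.0³ × 71.924)
    = 2.03704e+08 / 2.26153e+07 = 9.007 → 9 coils

9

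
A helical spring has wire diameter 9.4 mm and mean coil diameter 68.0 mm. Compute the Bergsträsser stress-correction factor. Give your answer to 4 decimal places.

1.1928

C = D/d = 68.0/9.4 = 7.2340
K_B = (4C+2)/(4C−3) = 30.936/25.936 = 1.1928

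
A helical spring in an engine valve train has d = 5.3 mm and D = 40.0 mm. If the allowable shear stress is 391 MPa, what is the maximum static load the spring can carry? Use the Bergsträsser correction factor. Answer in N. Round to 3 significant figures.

483 N

C = D/d = 40.0/5.3 = 7.5472
K_B = (4C+2)/(4C−3) = 32.189/27.189 = 1.1839
τ_max = K·8FD/(πd³) → F_max = τ_allow·πd³/(8DK)
F_max = 391·π·5.3³/(8·40.0·1.1839) = 1.8287e+05/378.85 = 482.71 N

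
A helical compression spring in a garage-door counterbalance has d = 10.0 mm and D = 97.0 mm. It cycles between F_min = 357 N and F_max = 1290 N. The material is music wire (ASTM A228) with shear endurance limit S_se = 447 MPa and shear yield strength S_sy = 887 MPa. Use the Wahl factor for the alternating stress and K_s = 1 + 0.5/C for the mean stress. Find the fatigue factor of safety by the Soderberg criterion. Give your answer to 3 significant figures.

1.86

C = D/d = 97.0/10.0 = 9.7000; K_W = (4C−1)/(4C−4)+0.615/C = 1.1496; K_s = 1+0.5/C = 1.0515
F_a = (F_max−F_min)/2 = 466.5 N; F_m = (F_max+F_min)/2 = 823.5 N
τ_a = K_W·8F_aD/(πd³) = 1.1496 × 115.23 = 132.47 MPa
τ_m = K_s·8F_mD/(πd³) = 1.0515 × 203.41 = 213.9 MPa
Soderberg: 1/n_f = τ_a/S_se + τ_m/S_sy = 132.47/447 + 213.9/887 = 0.29635 + 0.24115 = 0.5375
n_f = 1/0.5375 = 1.86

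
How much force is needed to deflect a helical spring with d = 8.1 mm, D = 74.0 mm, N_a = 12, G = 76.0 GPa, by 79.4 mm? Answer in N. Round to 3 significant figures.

668 N

k = Gd⁴/(8D³N_a) = (76.0×10³)(8.1⁴)/(8·74.0³·12) = 8.4098 N/mm
F = k·δ = 8.4098 × 79.4 = 667.74 N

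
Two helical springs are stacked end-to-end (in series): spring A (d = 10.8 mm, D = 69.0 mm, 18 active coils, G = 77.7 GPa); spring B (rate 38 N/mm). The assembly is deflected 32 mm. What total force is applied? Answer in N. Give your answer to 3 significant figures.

450 N

k_A = Gd⁴/(8D³N_a) = (77.7×10³)(10.8⁴)/(8·69.0³·18) = 22.346 N/mm
Series: 1/k_eq = 1/22.346 + 1/38 = 0.071066; k_eq = 14.071 N/mm
F = k_eq·δ = 14.071·32 = 450.29 N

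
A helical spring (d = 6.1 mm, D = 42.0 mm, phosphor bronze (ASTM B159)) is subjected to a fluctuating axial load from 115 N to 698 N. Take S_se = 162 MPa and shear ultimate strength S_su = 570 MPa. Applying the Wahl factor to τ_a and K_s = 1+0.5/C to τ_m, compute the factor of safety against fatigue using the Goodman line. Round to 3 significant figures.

C = D/d = 42.0/6.1 = 6.8852; K_W = (4C−1)/(4C−4)+0.615/C = 1.2168; K_s = 1+0.5/C = 1.0726
F_a = (F_max−F_min)/2 = 291.5 N; F_m = (F_max+F_min)/2 = 406.5 N
τ_a = K_W·8F_aD/(πd³) = 1.2168 × 137.35 = 167.13 MPa
τ_m = K_s·8F_mD/(πd³) = 1.0726 × 191.54 = 205.45 MPa
Goodman: 1/n_f = τ_a/S_se + τ_m/S_su = 167.13/162 + 205.45/570 = 1.03164 + 0.36044 = 1.3921
n_f = 1/1.3921 = 0.7184

0.718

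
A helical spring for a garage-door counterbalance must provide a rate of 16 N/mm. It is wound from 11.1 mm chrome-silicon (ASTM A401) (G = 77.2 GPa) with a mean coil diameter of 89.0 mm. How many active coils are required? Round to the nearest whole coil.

13

N_a = Gd⁴/(8D³k) = (77.2×10³ × 11.1⁴)/(8 × 89.0³ × 16)
    = 1.17195e+09 / 9.0236e+07 = 12.99 → 13 coils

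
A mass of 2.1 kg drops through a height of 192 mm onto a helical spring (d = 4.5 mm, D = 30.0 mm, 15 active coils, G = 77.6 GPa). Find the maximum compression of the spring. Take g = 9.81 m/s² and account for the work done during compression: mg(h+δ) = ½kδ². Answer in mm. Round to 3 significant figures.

k = Gd⁴/(8D³N_a) = (77.6×10³)(4.5⁴)/(8·30.0³·15) = 9.8212 N/mm
W = mg = 2.1 × 9.81 = 20.601 N
½kδ² − Wδ − Wh = 0 → δ = (W + √(W² + 2kWh))/k
δ = (20.601 + √(424.4 + 77693.8))/9.8212 = (20.601 + 279.5)/9.8212 = 30.556 mm

30.6 mm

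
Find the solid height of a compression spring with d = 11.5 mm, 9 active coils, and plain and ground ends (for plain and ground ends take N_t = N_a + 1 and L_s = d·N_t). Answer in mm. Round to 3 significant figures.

plain and ground ends: N_t = N_a + 1 = 9 + 1 = 10
L_s = d·N_t = 11.5 × 10 = 115 mm

115 mm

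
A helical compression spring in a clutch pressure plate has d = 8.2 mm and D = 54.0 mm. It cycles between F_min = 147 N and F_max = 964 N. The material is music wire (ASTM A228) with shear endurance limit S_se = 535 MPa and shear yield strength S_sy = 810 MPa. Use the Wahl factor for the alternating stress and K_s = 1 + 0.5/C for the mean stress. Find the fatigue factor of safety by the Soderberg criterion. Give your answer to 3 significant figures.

2.39

C = D/d = 54.0/8.2 = 6.5854; K_W = (4C−1)/(4C−4)+0.615/C = 1.2277; K_s = 1+0.5/C = 1.0759
F_a = (F_max−F_min)/2 = 408.5 N; F_m = (F_max+F_min)/2 = 555.5 N
τ_a = K_W·8F_aD/(πd³) = 1.2277 × 101.88 = 125.07 MPa
τ_m = K_s·8F_mD/(πd³) = 1.0759 × 138.54 = 149.06 MPa
Soderberg: 1/n_f = τ_a/S_se + τ_m/S_sy = 125.07/535 + 149.06/810 = 0.23378 + 0.18402 = 0.41781
n_f = 1/0.41781 = 2.393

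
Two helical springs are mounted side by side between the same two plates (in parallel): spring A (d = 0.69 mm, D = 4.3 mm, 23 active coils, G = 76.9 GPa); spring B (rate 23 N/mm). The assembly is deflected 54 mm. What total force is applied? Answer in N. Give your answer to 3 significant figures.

1310 N

k_A = Gd⁴/(8D³N_a) = (76.9×10³)(0.69⁴)/(8·4.3³·23) = 1.1915 N/mm
Parallel: k_eq = 1.1915 + 23 = 24.192 N/mm
F = k_eq·δ = 24.192·54 = 1306.3 N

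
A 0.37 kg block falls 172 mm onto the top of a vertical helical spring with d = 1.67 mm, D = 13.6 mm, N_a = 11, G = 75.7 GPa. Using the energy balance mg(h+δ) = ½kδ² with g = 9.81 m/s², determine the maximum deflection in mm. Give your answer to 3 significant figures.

23.1 mm

k = Gd⁴/(8D³N_a) = (75.7×10³)(1.67⁴)/(8·13.6³·11) = 2.6599 N/mm
W = mg = 0.37 × 9.81 = 3.6297 N
½kδ² − Wδ − Wh = 0 → δ = (W + √(W² + 2kWh))/k
δ = (3.6297 + √(13.175 + 3321.17))/2.6599 = (3.6297 + 57.744)/2.6599 = 23.074 mm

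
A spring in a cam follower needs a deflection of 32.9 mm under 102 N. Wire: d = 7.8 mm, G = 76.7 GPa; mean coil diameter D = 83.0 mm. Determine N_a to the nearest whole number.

Required rate k = F/δ = 102/32.9 = 3.1003 N/mm
N_a = Gd⁴/(8D³k) = (76.7×10³ × 7.8⁴)/(8 × 83.0³ × 3.1003)
    = 2.83905e+08 / 1.41817e+07 = 20.02 → 20 coils

20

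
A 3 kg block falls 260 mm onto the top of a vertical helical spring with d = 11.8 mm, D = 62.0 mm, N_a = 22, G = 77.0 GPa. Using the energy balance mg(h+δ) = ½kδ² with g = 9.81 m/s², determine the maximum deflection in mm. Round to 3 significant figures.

21.6 mm

k = Gd⁴/(8D³N_a) = (77.0×10³)(11.8⁴)/(8·62.0³·22) = 35.59 N/mm
W = mg = 3 × 9.81 = 29.43 N
½kδ² − Wδ − Wh = 0 → δ = (W + √(W² + 2kWh))/k
δ = (29.43 + √(866.12 + 544659))/35.59 = (29.43 + 738.6)/35.59 = 21.58 mm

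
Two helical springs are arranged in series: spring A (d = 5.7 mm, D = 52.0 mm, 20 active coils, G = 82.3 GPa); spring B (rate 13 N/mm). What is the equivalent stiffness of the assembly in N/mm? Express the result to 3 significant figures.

2.98 N/mm

k_A = Gd⁴/(8D³N_a) = (82.3×10³)(5.7⁴)/(8·52.0³·20) = 3.8616 N/mm
Series: 1/k_eq = 1/3.8616 + 1/13 = 0.33588; k_eq = 2.9772 N/mm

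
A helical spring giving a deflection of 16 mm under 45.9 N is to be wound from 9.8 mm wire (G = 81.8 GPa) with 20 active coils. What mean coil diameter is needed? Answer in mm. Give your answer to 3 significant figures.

Required rate k = F/δ = 45.9/16 = 2.8687 N/mm
D = (Gd⁴/(8N_a·k))^(1/3) = (81.8×10³·9.8⁴/(8·20·2.8687))^(1/3)
  = (1.64378e+06)^(1/3) = 118.0180 mm

118 mm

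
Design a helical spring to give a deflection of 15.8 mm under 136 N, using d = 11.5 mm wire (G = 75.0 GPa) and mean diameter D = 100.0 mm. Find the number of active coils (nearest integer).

19

Required rate k = F/δ = 136/15.8 = 8.6076 N/mm
N_a = Gd⁴/(8D³k) = (75.0×10³ × 11.5⁴)/(8 × 100.0³ × 8.6076)
    = 1.31175e+09 / 6.88608e+07 = 19.05 → 19 coils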